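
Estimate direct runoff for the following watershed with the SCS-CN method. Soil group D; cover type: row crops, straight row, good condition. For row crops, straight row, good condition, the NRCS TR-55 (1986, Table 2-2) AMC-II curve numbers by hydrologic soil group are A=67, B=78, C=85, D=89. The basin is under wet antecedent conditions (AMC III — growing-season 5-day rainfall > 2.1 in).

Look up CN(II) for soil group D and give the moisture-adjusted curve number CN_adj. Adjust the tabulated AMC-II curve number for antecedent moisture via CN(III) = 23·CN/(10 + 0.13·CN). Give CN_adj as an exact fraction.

NRCS table: row crops, straight row, good condition, soil group D → CN(II) = 89
Adjust CN=89 to AMC III: 23·89/(10 + 0.13·89) → 2047 ÷ (2157/100) = 204700/2157 ≈ 94.900

CN_adj = 204700/2157 ≈ 94.900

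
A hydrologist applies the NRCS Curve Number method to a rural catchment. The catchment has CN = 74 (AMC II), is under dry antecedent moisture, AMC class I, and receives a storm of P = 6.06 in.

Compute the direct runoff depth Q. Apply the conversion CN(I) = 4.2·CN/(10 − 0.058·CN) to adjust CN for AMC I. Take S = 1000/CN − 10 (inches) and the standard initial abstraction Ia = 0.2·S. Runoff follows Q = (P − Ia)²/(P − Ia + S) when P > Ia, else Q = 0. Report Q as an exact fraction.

CN(I) from CN(II)=74: (4.2·74)/(10 − 0.058·74) = 77700/1427 ≈ 54.450
Retention S: 1000/CN − 10 with CN=54.450 → S = 6500/777 ≈ 8.366 in
Ia = 0.2S: 0.2·8.366 = 1.673 in (exactly 1300/777)
Excess rainfall: 6.060 − 1.673 = 4.387 in; P > Ia so Q > 0
Runoff Q = (P−Ia)²/(P−Ia+S) = (4.387)²/(4.387+8.366) = 29046725761/19247494350 ≈ 1.509 in

Q = 29046725761/19247494350 in ≈ 1.509 in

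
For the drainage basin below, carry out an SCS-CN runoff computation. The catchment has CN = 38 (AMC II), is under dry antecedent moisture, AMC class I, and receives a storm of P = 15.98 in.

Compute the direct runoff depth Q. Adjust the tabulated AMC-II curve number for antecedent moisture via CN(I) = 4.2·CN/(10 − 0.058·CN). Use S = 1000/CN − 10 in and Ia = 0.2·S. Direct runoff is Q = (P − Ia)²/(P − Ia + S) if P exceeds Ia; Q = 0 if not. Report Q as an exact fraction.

Q = 26830767601/18729079950 in ≈ 1.433 in

CN(I) from CN(II)=38: (4.2·38)/(10 − 0.058·38) = 39900/1949 ≈ 20.472
Max retention: S = 1000/(39900/1949) − 10 = 15500/399 in (≈ 38.847 in)
Ia = 0.2S: 0.2·38.847 = 7.769 in (exactly 3100/399)
P − Ia = 15.980 − 7.769 = 163801/19950 ≈ 8.211 in (> 0, runoff occurs)
Q: (163801/19950)² ÷ (938801/19950) = 26830767601/18729079950 in (≈ 1.433 in)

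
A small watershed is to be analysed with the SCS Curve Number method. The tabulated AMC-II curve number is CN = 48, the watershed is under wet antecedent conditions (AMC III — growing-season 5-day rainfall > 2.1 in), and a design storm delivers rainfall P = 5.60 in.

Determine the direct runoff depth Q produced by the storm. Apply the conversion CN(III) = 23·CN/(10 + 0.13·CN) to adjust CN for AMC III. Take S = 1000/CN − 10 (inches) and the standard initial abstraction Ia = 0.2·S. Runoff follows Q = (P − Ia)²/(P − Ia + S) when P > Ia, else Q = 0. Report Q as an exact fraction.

Q = 2582449/1115040 in ≈ 2.316 in

Adjust CN=48 to AMC III: 23·48/(10 + 0.13·48) → 1104 ÷ (406/25) = 13800/203 ≈ 67.980
Max retention: S = 1000/(13800/203) − 10 = 325/69 in (≈ 4.710 in)
Ia = 0.2·(325/69) = 65/69 in ≈ 0.942 in
P − Ia = 5.600 − 0.942 = 1607/345 ≈ 4.658 in (> 0, runoff occurs)
Runoff Q = (P−Ia)²/(P−Ia+S) = (4.658)²/(4.658+4.710) = 2582449/1115040 ≈ 2.316 in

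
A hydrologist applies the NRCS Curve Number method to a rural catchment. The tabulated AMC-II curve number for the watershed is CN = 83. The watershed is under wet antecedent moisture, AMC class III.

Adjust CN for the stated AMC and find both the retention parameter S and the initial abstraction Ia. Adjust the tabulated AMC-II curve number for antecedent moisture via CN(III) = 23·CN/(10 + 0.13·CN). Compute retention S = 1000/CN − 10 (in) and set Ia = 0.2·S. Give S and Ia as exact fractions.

Adjust CN=83 to AMC III: 23·83/(10 + 0.13·83) → 1909 ÷ (2079/100) = 190900/2079 ≈ 91.823
S = 1000/(190900/2079) − 10 = 1700/1909 in ≈ 0.891 in
Ia = 0.2S: 0.2·0.891 = 0.178 in (exactly 340/1909)

S = 1700/1909 in ≈ 0.891 in; Ia = 340/1909 in ≈ 0.178 in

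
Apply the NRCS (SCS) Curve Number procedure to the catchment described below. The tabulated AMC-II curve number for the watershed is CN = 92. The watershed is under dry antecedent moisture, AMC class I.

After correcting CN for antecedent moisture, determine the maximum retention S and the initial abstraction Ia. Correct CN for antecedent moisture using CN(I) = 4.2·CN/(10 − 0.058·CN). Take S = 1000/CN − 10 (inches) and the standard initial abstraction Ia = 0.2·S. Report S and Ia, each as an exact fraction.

S = 1000/483 in ≈ 2.070 in; Ia = 200/483 in ≈ 0.414 in

Adjust CN=92 to AMC I: 4.2·92/(10 − 0.058·92) → (1932/5) ÷ (583/125) = 48300/583 ≈ 82.847
Max retention: S = 1000/(48300/583) − 10 = 1000/483 in (≈ 2.070 in)
Initial abstraction Ia = S/5 = (1000/483)/5 = 200/483 ≈ 0.414 in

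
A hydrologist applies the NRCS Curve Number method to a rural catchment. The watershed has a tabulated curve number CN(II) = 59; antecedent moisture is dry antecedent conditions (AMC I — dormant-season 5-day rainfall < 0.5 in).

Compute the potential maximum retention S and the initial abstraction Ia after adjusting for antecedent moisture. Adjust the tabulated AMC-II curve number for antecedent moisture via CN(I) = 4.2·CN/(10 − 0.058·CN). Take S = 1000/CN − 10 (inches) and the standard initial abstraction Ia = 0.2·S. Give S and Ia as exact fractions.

S = 20500/1239 in ≈ 16.546 in; Ia = 4100/1239 in ≈ 3.309 in

Adjust CN=59 to AMC I: 4.2·59/(10 − 0.058·59) → (1239/5) ÷ (3289/500) = 123900/3289 ≈ 37.671
S = 1000/(123900/3289) − 10 = 20500/1239 in ≈ 16.546 in
Initial abstraction Ia = S/5 = (20500/1239)/5 = 4100/1239 ≈ 3.309 in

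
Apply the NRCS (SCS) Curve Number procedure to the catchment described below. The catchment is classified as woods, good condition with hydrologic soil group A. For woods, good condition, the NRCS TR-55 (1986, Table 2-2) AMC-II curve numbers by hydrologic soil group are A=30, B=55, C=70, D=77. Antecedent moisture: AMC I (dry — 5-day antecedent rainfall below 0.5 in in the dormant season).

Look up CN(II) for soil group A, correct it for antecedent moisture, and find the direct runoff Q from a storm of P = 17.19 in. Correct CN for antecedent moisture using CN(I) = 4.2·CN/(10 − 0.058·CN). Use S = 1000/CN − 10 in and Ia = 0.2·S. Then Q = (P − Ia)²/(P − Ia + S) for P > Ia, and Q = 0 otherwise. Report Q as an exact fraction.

NRCS table: woods, good condition, soil group A → CN(II) = 30
Adjust CN=30 to AMC I: 4.2·30/(10 − 0.058·30) → 126 ÷ (413/50) = 900/59 ≈ 15.254
Max retention: S = 1000/(900/59) − 10 = 500/9 in (≈ 55.556 in)
Ia = 0.2S: 0.2·55.556 = 11.111 in (exactly 100/9)
Since P=17.190 > Ia=11.111: effective rainfall P−Ia = 5471/900 in
Runoff Q = (P−Ia)²/(P−Ia+S) = (6.079)²/(6.079+55.556) = 29931841/49923900 ≈ 0.600 in

Q = 29931841/49923900 in ≈ 0.600 in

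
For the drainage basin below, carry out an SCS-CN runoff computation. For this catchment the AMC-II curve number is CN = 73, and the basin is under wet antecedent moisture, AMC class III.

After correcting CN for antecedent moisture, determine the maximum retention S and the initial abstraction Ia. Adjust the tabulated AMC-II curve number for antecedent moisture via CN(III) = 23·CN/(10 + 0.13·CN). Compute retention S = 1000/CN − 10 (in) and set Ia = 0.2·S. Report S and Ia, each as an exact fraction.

S = 2700/1679 in ≈ 1.608 in; Ia = 540/1679 in ≈ 0.322 in

CN(III) from CN(II)=73: (23·73)/(10 + 0.13·73) = 167900/1949 ≈ 86.147
S = 1000/(167900/1949) − 10 = 2700/1679 in ≈ 1.608 in
Initial abstraction Ia = S/5 = (2700/1679)/5 = 540/1679 ≈ 0.322 in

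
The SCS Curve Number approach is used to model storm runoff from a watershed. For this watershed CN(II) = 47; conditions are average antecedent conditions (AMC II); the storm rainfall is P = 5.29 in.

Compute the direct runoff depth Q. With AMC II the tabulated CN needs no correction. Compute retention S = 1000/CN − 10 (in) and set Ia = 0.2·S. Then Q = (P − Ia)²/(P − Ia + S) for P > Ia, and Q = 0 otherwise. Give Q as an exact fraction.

Average conditions: CN = 47 (no AMC adjustment).
S = 1000/47 − 10 = 530/47 in ≈ 11.277 in
Initial abstraction Ia = S/5 = (530/47)/5 = 106/47 ≈ 2.255 in
Since P=5.290 > Ia=2.255: effective rainfall P−Ia = 14263/4700 in
Q: (14263/4700)² ÷ (67263/4700) = 203433169/316136100 in (≈ 0.643 in)

Q = 203433169/316136100 in ≈ 0.643 in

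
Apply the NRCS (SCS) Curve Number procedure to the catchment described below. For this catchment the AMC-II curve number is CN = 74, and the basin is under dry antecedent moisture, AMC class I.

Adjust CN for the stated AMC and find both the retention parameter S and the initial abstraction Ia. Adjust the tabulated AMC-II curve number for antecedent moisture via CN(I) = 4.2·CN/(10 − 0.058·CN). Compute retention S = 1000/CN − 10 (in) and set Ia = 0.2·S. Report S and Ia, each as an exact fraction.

Dry (AMC I): CN(I) = 4.2·74/(10 − 0.058·74) = (1554/5)/(1427/250) = 77700/1427 ≈ 54.450
Retention S: 1000/CN − 10 with CN=54.450 → S = 6500/777 ≈ 8.366 in
Ia = 0.2S: 0.2·8.366 = 1.673 in (exactly 1300/777)

S = 6500/777 in ≈ 8.366 in; Ia = 1300/777 in ≈ 1.673 in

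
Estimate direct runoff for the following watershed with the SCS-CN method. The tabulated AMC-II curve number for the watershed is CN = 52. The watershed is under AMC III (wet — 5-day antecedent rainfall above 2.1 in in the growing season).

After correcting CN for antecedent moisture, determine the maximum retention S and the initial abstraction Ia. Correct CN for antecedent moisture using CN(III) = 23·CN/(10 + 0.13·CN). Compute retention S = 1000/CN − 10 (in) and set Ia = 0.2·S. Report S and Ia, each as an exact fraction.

CN(III) from CN(II)=52: (23·52)/(10 + 0.13·52) = 29900/419 ≈ 71.360
S = 1000/(29900/419) − 10 = 1200/299 in ≈ 4.013 in
Ia = 0.2S: 0.2·4.013 = 0.803 in (exactly 240/299)

S = 1200/299 in ≈ 4.013 in; Ia = 240/299 in ≈ 0.803 in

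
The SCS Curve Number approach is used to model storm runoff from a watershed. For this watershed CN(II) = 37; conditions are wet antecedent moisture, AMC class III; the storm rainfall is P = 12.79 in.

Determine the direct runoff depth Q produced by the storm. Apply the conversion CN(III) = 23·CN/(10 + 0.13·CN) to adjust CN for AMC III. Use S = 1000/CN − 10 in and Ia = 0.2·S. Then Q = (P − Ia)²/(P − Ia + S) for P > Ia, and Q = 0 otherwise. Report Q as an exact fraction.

Wet (AMC III): CN(III) = 23·37/(10 + 0.13·37) = 851/(1481/100) = 85100/1481 ≈ 57.461
Max retention: S = 1000/(85100/1481) − 10 = 6300/851 in (≈ 7.403 in)
Ia = 0.2·(6300/851) = 1260/851 in ≈ 1.481 in
P − Ia = 12.790 − 1.481 = 962429/85100 ≈ 11.309 in (> 0, runoff occurs)
Q = (962429/85100)²/((962429/85100) + 6300/851) = (926269580041/7242010000)/(1592429/85100) = 926269580041/135515707900 in ≈ 6.835 in

Q = 926269580041/135515707900 in ≈ 6.835 in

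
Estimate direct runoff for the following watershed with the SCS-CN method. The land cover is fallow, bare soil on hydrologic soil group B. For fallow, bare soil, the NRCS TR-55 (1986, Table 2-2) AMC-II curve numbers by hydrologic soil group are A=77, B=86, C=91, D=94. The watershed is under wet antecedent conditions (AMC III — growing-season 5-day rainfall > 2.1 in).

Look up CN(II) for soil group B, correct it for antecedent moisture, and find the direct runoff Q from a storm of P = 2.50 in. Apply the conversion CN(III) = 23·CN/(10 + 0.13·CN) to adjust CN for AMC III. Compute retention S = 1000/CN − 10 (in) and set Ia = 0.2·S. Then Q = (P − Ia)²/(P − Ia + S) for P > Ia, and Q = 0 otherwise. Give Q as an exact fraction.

Q = 4352445/2399314 in ≈ 1.814 in

NRCS table: fallow, bare soil, soil group B → CN(II) = 86
CN(III) from CN(II)=86: (23·86)/(10 + 0.13·86) = 98900/1059 ≈ 93.390
S = 1000/(98900/1059) − 10 = 700/989 in ≈ 0.708 in
Ia = 0.2S: 0.2·0.708 = 0.142 in (exactly 140/989)
Excess rainfall: 2.500 − 0.142 = 2.358 in; P > Ia so Q > 0
Runoff Q = (P−Ia)²/(P−Ia+S) = (2.358)²/(2.358+0.708) = 4352445/2399314 ≈ 1.814 in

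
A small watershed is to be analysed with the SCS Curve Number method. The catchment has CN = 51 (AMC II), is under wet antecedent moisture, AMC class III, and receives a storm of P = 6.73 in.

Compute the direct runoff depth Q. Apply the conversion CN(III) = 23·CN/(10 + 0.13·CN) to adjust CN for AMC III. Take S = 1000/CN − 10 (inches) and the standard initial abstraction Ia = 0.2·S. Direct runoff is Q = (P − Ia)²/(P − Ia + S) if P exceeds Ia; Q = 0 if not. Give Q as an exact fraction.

Q = 478074062041/138581621700 in ≈ 3.450 in

Adjust CN=51 to AMC III: 23·51/(10 + 0.13·51) → 1173 ÷ (1663/100) = 117300/1663 ≈ 70.535
S = 1000/(117300/1663) − 10 = 4900/1173 in ≈ 4.177 in
Ia = 0.2S: 0.2·4.177 = 0.835 in (exactly 980/1173)
P − Ia = 6.730 − 0.835 = 691429/117300 ≈ 5.895 in (> 0, runoff occurs)
Runoff Q = (P−Ia)²/(P−Ia+S) = (5.895)²/(5.895+4.177) = 478074062041/138581621700 ≈ 3.450 in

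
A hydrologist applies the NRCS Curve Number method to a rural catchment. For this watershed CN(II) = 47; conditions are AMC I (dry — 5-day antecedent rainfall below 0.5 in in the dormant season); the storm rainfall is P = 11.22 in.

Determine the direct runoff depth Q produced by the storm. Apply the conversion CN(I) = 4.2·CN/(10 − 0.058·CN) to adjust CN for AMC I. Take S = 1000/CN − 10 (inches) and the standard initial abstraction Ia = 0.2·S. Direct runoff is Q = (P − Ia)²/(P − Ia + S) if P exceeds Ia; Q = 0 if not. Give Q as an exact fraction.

Q = 83351731849/79636440450 in ≈ 1.047 in

CN(I) from CN(II)=47: (4.2·47)/(10 − 0.058·47) = 98700/3637 ≈ 27.138
Max retention: S = 1000/(98700/3637) − 10 = 26500/987 in (≈ 26.849 in)
Initial abstraction Ia = S/5 = (26500/987)/5 = 5300/987 ≈ 5.370 in
Excess rainfall: 11.220 − 5.370 = 5.850 in; P > Ia so Q > 0
Runoff Q = (P−Ia)²/(P−Ia+S) = (5.850)²/(5.850+26.849) = 83351731849/79636440450 ≈ 1.047 in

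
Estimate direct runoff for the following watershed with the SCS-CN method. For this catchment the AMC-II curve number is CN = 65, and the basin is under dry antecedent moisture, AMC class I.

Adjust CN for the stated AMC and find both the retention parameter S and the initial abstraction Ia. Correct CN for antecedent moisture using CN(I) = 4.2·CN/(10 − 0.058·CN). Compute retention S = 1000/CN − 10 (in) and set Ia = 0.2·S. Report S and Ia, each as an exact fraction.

Adjust CN=65 to AMC I: 4.2·65/(10 − 0.058·65) → 273 ÷ (623/100) = 3900/89 ≈ 43.820
S = 1000/(3900/89) − 10 = 500/39 in ≈ 12.821 in
Initial abstraction Ia = S/5 = (500/39)/5 = 100/39 ≈ 2.564 in

S = 500/39 in ≈ 12.821 in; Ia = 100/39 in ≈ 2.564 in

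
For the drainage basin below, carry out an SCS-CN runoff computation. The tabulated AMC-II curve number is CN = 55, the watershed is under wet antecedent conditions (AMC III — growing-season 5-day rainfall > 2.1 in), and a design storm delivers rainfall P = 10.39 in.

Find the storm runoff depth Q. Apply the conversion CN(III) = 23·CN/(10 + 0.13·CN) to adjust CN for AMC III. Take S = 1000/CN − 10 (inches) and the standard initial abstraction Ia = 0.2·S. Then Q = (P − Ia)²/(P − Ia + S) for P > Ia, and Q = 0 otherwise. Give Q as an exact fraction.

Adjust CN=55 to AMC III: 23·55/(10 + 0.13·55) → 1265 ÷ (343/20) = 25300/343 ≈ 73.761
Max retention: S = 1000/(25300/343) − 10 = 900/253 in (≈ 3.557 in)
Initial abstraction Ia = S/5 = (900/253)/5 = 180/253 ≈ 0.711 in
Since P=10.390 > Ia=0.711: effective rainfall P−Ia = 244867/25300 in
Q: (244867/25300)² ÷ (334867/25300) = 59959847689/8472135100 in (≈ 7.077 in)

Q = 59959847689/8472135100 in ≈ 7.077 in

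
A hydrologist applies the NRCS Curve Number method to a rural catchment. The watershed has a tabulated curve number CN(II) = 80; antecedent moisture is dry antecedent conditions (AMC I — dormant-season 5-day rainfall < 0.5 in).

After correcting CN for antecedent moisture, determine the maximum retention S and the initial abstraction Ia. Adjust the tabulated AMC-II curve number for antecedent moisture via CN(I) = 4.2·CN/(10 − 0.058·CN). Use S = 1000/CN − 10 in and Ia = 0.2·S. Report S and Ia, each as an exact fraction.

Adjust CN=80 to AMC I: 4.2·80/(10 − 0.058·80) → 336 ÷ (134/25) = 4200/67 ≈ 62.687
Max retention: S = 1000/(4200/67) − 10 = 125/21 in (≈ 5.952 in)
Ia = 0.2·(125/21) = 25/21 in ≈ 1.190 in

S = 125/21 in ≈ 5.952 in; Ia = 25/21 in ≈ 1.190 in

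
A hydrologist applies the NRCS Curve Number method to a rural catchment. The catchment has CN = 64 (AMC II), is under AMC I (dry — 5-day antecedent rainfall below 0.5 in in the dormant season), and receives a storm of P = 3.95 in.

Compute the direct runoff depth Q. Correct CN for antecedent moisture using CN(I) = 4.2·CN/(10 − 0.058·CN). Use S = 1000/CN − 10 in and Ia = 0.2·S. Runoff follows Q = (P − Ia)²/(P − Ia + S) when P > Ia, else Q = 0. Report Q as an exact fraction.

Q = 7921/71855 in ≈ 0.110 in

Adjust CN=64 to AMC I: 4.2·64/(10 − 0.058·64) → (1344/5) ÷ (786/125) = 5600/131 ≈ 42.748
Max retention: S = 1000/(5600/131) − 10 = 375/28 in (≈ 13.393 in)
Initial abstraction Ia = S/5 = (375/28)/5 = 75/28 ≈ 2.679 in
Excess rainfall: 3.950 − 2.679 = 1.271 in; P > Ia so Q > 0
Runoff Q = (P−Ia)²/(P−Ia+S) = (1.271)²/(1.271+13.393) = 7921/71855 ≈ 0.110 in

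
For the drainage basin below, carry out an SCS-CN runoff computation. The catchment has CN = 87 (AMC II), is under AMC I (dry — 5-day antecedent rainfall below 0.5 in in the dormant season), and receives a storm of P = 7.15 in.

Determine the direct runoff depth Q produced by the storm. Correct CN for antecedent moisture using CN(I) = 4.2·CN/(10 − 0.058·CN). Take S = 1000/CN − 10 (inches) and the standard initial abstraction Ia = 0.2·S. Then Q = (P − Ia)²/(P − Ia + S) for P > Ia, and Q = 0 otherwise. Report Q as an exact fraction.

Q = 4257518317/1026664380 in ≈ 4.147 in

Adjust CN=87 to AMC I: 4.2·87/(10 − 0.058·87) → (1827/5) ÷ (2477/500) = 182700/2477 ≈ 73.759
S = 1000/(182700/2477) − 10 = 6500/1827 in ≈ 3.558 in
Initial abstraction Ia = S/5 = (6500/1827)/5 = 1300/1827 ≈ 0.712 in
Since P=7.150 > Ia=0.712: effective rainfall P−Ia = 235261/36540 in
Q = (235261/36540)²/((235261/36540) + 6500/1827) = (55347738121/1335171600)/(365261/36540) = 4257518317/1026664380 in ≈ 4.147 in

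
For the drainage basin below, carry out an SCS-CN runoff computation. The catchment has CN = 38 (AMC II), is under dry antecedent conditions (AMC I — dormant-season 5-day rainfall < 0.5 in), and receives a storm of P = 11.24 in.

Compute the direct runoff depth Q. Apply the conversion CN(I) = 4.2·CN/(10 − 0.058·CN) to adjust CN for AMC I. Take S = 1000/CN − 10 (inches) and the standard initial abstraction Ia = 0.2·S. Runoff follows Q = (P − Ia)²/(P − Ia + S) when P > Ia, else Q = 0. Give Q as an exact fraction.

CN(I) from CN(II)=38: (4.2·38)/(10 − 0.058·38) = 39900/1949 ≈ 20.472
S = 1000/(39900/1949) − 10 = 15500/399 in ≈ 38.847 in
Ia = 0.2S: 0.2·38.847 = 7.769 in (exactly 3100/399)
Since P=11.240 > Ia=7.769: effective rainfall P−Ia = 34619/9975 in
Runoff Q = (P−Ia)²/(P−Ia+S) = (3.471)²/(3.471+38.847) = 1198475161/4210637025 ≈ 0.285 in

Q = 1198475161/4210637025 in ≈ 0.285 in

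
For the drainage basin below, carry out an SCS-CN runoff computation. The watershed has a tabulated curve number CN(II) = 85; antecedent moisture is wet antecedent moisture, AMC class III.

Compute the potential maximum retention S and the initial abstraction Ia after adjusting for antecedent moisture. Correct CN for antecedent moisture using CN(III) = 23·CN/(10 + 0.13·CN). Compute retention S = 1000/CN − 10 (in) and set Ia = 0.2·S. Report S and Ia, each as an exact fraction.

Adjust CN=85 to AMC III: 23·85/(10 + 0.13·85) → 1955 ÷ (421/20) = 39100/421 ≈ 92.874
Max retention: S = 1000/(39100/421) − 10 = 300/391 in (≈ 0.767 in)
Ia = 0.2·(300/391) = 60/391 in ≈ 0.153 in

S = 300/391 in ≈ 0.767 in; Ia = 60/391 in ≈ 0.153 in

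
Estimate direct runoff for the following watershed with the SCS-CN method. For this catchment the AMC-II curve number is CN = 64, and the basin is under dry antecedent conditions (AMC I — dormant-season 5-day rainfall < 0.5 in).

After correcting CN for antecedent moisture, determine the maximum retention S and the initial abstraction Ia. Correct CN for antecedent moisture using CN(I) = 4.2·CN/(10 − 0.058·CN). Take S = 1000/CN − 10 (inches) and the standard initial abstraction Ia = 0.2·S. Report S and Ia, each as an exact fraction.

CN(I) from CN(II)=64: (4.2·64)/(10 − 0.058·64) = 5600/131 ≈ 42.748
S = 1000/(5600/131) − 10 = 375/28 in ≈ 13.393 in
Ia = 0.2·(375/28) = 75/28 in ≈ 2.679 in

S = 375/28 in ≈ 13.393 in; Ia = 75/28 in ≈ 2.679 in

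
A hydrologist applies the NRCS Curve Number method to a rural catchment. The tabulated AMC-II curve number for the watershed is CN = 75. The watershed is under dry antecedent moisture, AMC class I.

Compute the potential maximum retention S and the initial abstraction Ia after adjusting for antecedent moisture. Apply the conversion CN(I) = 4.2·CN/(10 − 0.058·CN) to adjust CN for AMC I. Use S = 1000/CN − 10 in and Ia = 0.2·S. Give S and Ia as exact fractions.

CN(I) from CN(II)=75: (4.2·75)/(10 − 0.058·75) = 6300/113 ≈ 55.752
Retention S: 1000/CN − 10 with CN=55.752 → S = 500/63 ≈ 7.937 in
Ia = 0.2S: 0.2·7.937 = 1.587 in (exactly 100/63)

S = 500/63 in ≈ 7.937 in; Ia = 100/63 in ≈ 1.587 in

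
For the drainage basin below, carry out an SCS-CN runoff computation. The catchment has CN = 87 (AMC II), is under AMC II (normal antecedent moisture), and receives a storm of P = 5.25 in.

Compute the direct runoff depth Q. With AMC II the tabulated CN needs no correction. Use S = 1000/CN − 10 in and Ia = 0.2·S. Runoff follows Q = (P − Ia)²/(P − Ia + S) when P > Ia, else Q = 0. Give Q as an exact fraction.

Average conditions: CN = 87 (no AMC adjustment).
Max retention: S = 1000/87 − 10 = 130/87 in (≈ 1.494 in)
Ia = 0.2·(130/87) = 26/87 in ≈ 0.299 in
Since P=5.250 > Ia=0.299: effective rainfall P−Ia = 1723/348 in
Q = (1723/348)²/((1723/348) + 130/87) = (2968729/121104)/(2243/348) = 2968729/780564 in ≈ 3.803 in

Q = 2968729/780564 in ≈ 3.803 in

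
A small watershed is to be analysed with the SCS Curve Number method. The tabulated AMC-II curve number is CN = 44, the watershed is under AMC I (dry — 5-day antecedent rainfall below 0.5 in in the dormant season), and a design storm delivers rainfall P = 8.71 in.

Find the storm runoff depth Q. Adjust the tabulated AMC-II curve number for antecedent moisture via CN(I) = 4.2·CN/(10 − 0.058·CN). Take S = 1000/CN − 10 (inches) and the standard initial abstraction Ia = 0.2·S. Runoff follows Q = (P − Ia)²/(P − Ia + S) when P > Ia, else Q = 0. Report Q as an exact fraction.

Adjust CN=44 to AMC I: 4.2·44/(10 − 0.058·44) → (924/5) ÷ (931/125) = 3300/133 ≈ 24.812
Retention S: 1000/CN − 10 with CN=24.812 → S = 1000/33 ≈ 30.303 in
Ia = 0.2·(1000/33) = 200/33 in ≈ 6.061 in
Since P=8.710 > Ia=6.061: effective rainfall P−Ia = 8743/3300 in
Q = (8743/3300)²/((8743/3300) + 1000/33) = (76440049/10890000)/(108743/3300) = 76440049/358851900 in ≈ 0.213 in

Q = 76440049/358851900 in ≈ 0.213 in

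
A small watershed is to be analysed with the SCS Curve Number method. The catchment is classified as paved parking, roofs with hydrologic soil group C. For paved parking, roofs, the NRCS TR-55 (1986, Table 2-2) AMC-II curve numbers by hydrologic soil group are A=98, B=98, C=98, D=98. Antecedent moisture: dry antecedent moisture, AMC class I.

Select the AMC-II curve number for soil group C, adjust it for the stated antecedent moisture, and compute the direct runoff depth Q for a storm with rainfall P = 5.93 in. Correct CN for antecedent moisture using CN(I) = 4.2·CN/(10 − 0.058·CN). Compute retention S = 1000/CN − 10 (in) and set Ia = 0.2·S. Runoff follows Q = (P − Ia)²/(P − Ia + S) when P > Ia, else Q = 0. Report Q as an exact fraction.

NRCS table: paved parking, roofs, soil group C → CN(II) = 98
CN(I) from CN(II)=98: (4.2·98)/(10 − 0.058·98) = 102900/1079 ≈ 95.366
Retention S: 1000/CN − 10 with CN=95.366 → S = 500/1029 ≈ 0.486 in
Ia = 0.2·(500/1029) = 100/1029 in ≈ 0.097 in
P − Ia = 5.930 − 0.097 = 600197/102900 ≈ 5.833 in (> 0, runoff occurs)
Runoff Q = (P−Ia)²/(P−Ia+S) = (5.833)²/(5.833+0.486) = 360236438809/66905271300 ≈ 5.384 in

Q = 360236438809/66905271300 in ≈ 5.384 in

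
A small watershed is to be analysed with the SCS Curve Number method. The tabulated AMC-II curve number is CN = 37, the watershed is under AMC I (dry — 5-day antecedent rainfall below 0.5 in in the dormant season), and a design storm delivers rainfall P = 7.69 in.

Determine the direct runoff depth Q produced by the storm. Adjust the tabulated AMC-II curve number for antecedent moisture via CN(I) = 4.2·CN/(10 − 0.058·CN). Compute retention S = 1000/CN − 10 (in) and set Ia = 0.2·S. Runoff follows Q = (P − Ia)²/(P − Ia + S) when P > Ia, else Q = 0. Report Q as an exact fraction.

CN(I) from CN(II)=37: (4.2·37)/(10 − 0.058·37) = 3700/187 ≈ 19.786
Retention S: 1000/CN − 10 with CN=19.786 → S = 1500/37 ≈ 40.541 in
Initial abstraction Ia = S/5 = (1500/37)/5 = 300/37 ≈ 8.108 in
P = 7.690 ≤ Ia = 8.108 in: entire storm abstracted, Q = 0.

Q = 0 in ≈ 0.000 in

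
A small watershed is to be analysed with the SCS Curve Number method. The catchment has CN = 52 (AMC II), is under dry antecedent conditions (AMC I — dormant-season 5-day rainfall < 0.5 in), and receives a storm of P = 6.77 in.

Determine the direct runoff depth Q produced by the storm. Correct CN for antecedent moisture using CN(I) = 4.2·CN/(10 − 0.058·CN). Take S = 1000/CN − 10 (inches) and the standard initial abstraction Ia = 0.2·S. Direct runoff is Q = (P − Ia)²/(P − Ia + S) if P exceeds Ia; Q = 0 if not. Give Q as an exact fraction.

Adjust CN=52 to AMC I: 4.2·52/(10 − 0.058·52) → (1092/5) ÷ (873/125) = 9100/291 ≈ 31.271
Max retention: S = 1000/(9100/291) − 10 = 2000/91 in (≈ 21.978 in)
Ia = 0.2·(2000/91) = 400/91 in ≈ 4.396 in
Excess rainfall: 6.770 − 4.396 = 2.374 in; P > Ia so Q > 0
Runoff Q = (P−Ia)²/(P−Ia+S) = (2.374)²/(2.374+21.978) = 466862449/2016623700 ≈ 0.232 in

Q = 466862449/2016623700 in ≈ 0.232 in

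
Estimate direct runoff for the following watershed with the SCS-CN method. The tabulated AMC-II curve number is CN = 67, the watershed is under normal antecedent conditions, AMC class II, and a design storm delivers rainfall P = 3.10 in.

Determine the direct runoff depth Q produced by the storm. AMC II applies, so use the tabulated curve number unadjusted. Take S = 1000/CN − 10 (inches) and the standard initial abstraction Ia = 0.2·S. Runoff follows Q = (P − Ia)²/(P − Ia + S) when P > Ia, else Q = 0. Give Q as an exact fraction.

AMC II — tabulated CN = 67 applies directly.
S = 1000/67 − 10 = 330/67 in ≈ 4.925 in
Ia = 0.2S: 0.2·4.925 = 0.985 in (exactly 66/67)
Excess rainfall: 3.100 − 0.985 = 2.115 in; P > Ia so Q > 0
Q: (1417/670)² ÷ (4717/670) = 2007889/3160390 in (≈ 0.635 in)

Q = 2007889/3160390 in ≈ 0.635 in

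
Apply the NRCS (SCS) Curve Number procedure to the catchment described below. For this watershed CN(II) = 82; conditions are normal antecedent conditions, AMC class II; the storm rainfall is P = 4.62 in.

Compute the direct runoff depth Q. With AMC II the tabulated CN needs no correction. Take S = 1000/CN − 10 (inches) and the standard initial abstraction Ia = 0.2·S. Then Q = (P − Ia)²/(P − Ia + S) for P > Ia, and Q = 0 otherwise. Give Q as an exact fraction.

Q = 24487347/8931850 in ≈ 2.742 in

AMC II — tabulated CN = 82 applies directly.
Max retention: S = 1000/82 − 10 = 90/41 in (≈ 2.195 in)
Ia = 0.2·(90/41) = 18/41 in ≈ 0.439 in
P − Ia = 4.620 − 0.439 = 8571/2050 ≈ 4.181 in (> 0, runoff occurs)
Q: (8571/2050)² ÷ (13071/2050) = 24487347/8931850 in (≈ 2.742 in)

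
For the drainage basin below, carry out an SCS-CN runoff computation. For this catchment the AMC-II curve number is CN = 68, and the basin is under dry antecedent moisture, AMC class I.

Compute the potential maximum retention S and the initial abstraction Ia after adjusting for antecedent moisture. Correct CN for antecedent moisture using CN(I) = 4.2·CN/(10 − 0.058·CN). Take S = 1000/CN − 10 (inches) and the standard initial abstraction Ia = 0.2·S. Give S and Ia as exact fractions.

Adjust CN=68 to AMC I: 4.2·68/(10 − 0.058·68) → (1428/5) ÷ (757/125) = 35700/757 ≈ 47.160
S = 1000/(35700/757) − 10 = 4000/357 in ≈ 11.204 in
Ia = 0.2S: 0.2·11.204 = 2.241 in (exactly 800/357)

S = 4000/357 in ≈ 11.204 in; Ia = 800/357 in ≈ 2.241 in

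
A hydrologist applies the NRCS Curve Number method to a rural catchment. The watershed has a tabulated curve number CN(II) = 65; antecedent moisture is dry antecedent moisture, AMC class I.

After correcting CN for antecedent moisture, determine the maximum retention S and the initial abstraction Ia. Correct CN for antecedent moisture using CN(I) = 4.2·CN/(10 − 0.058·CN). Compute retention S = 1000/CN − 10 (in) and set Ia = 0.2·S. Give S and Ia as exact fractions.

CN(I) from CN(II)=65: (4.2·65)/(10 − 0.058·65) = 3900/89 ≈ 43.820
Max retention: S = 1000/(3900/89) − 10 = 500/39 in (≈ 12.821 in)
Ia = 0.2S: 0.2·12.821 = 2.564 in (exactly 100/39)

S = 500/39 in ≈ 12.821 in; Ia = 100/39 in ≈ 2.564 in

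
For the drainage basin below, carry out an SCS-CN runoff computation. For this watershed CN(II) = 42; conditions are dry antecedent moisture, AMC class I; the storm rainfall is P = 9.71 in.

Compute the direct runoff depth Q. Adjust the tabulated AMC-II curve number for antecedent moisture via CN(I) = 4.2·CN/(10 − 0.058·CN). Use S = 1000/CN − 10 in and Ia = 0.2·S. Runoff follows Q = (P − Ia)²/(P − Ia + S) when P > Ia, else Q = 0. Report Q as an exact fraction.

CN(I) from CN(II)=42: (4.2·42)/(10 − 0.058·42) = 44100/1891 ≈ 23.321
Max retention: S = 1000/(44100/1891) − 10 = 14500/441 in (≈ 32.880 in)
Initial abstraction Ia = S/5 = (14500/441)/5 = 2900/441 ≈ 6.576 in
Excess rainfall: 9.710 − 6.576 = 3.134 in; P > Ia so Q > 0
Runoff Q = (P−Ia)²/(P−Ia+S) = (3.134)²/(3.134+32.880) = 19102280521/70040105100 ≈ 0.273 in

Q = 19102280521/70040105100 in ≈ 0.273 in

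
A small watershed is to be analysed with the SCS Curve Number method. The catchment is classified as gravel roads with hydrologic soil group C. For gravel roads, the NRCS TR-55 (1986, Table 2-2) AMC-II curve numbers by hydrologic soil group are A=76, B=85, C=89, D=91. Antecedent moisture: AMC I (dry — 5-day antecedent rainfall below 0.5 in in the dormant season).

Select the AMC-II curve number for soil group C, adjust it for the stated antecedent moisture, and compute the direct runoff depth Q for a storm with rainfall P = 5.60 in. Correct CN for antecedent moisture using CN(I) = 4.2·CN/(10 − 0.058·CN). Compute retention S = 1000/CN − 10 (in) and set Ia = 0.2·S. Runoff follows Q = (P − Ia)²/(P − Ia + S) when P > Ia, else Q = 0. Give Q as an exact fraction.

Q = 548309056/173658135 in ≈ 3.157 in

NRCS table: gravel roads, soil group C → CN(II) = 89
Dry (AMC I): CN(I) = 4.2·89/(10 − 0.058·89) = (1869/5)/(2419/500) = 186900/2419 ≈ 77.263
Retention S: 1000/CN − 10 with CN=77.263 → S = 5500/1869 ≈ 2.943 in
Initial abstraction Ia = S/5 = (5500/1869)/5 = 1100/1869 ≈ 0.589 in
Excess rainfall: 5.600 − 0.589 = 5.011 in; P > Ia so Q > 0
Q: (46832/9345)² ÷ (74332/9345) = 548309056/173658135 in (≈ 3.157 in)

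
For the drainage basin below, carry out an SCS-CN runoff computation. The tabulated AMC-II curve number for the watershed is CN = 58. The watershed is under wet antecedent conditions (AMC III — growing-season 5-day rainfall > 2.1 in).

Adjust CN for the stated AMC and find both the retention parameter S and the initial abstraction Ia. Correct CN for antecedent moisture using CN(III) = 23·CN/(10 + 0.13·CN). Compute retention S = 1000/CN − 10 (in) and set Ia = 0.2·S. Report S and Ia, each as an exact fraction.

S = 2100/667 in ≈ 3.148 in; Ia = 420/667 in ≈ 0.630 in

CN(III) from CN(II)=58: (23·58)/(10 + 0.13·58) = 66700/877 ≈ 76.055
Max retention: S = 1000/(66700/877) − 10 = 2100/667 in (≈ 3.148 in)
Ia = 0.2S: 0.2·3.148 = 0.630 in (exactly 420/667)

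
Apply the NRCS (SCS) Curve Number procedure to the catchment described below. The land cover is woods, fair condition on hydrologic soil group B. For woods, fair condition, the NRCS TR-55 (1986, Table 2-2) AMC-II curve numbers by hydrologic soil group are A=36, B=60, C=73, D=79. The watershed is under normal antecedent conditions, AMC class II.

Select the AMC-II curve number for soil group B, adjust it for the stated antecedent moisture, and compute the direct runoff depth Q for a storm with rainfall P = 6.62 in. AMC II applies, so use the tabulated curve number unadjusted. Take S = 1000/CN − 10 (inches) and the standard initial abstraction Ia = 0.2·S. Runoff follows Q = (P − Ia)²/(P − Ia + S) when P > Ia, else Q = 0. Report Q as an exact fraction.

NRCS table: woods, fair condition, soil group B → CN(II) = 60
Average conditions: CN = 60 (no AMC adjustment).
Retention S: 1000/CN − 10 with CN=60.000 → S = 20/3 ≈ 6.667 in
Initial abstraction Ia = S/5 = (20/3)/5 = 4/3 ≈ 1.333 in
Excess rainfall: 6.620 − 1.333 = 5.287 in; P > Ia so Q > 0
Runoff Q = (P−Ia)²/(P−Ia+S) = (5.287)²/(5.287+6.667) = 628849/268950 ≈ 2.338 in

Q = 628849/268950 in ≈ 2.338 in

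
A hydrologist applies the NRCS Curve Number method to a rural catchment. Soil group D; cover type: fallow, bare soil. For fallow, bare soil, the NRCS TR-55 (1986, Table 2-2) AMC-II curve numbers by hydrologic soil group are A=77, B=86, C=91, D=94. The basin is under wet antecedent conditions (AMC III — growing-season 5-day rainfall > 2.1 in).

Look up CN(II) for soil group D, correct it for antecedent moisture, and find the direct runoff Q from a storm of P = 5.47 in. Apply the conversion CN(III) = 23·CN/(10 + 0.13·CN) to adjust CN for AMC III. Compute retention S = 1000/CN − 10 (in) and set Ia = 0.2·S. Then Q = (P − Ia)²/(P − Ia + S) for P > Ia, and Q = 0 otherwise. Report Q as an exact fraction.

NRCS table: fallow, bare soil, soil group D → CN(II) = 94
CN(III) from CN(II)=94: (23·94)/(10 + 0.13·94) = 108100/1111 ≈ 97.300
S = 1000/(108100/1111) − 10 = 300/1081 in ≈ 0.278 in
Initial abstraction Ia = S/5 = (300/1081)/5 = 60/1081 ≈ 0.056 in
P − Ia = 5.470 − 0.056 = 585307/108100 ≈ 5.414 in (> 0, runoff occurs)
Runoff Q = (P−Ia)²/(P−Ia+S) = (5.414)²/(5.414+0.278) = 342584284249/66514686700 ≈ 5.151 in

Q = 342584284249/66514686700 in ≈ 5.151 in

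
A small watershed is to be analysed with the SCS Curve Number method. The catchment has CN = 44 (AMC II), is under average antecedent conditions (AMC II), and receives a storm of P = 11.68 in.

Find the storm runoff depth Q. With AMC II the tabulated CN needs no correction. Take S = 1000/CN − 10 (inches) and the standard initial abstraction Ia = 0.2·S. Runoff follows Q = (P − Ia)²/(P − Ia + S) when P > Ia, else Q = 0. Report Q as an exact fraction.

Q = 1577536/413325 in ≈ 3.817 in

CN(II) = 44; AMC II needs no correction.
S = 1000/44 − 10 = 140/11 in ≈ 12.727 in
Ia = 0.2·(140/11) = 28/11 in ≈ 2.545 in
P − Ia = 11.680 − 2.545 = 2512/275 ≈ 9.135 in (> 0, runoff occurs)
Q = (2512/275)²/((2512/275) + 140/11) = (6310144/75625)/(6012/275) = 1577536/413325 in ≈ 3.817 in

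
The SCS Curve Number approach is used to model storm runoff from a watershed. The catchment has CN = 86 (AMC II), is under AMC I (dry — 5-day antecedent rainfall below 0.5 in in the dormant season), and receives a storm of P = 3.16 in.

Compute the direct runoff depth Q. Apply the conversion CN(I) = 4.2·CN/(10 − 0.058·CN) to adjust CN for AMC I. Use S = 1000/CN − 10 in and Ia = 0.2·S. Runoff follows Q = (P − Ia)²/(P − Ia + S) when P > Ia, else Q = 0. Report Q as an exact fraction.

Q = 59151481/65115975 in ≈ 0.908 in

Adjust CN=86 to AMC I: 4.2·86/(10 − 0.058·86) → (1806/5) ÷ (1253/250) = 12900/179 ≈ 72.067
S = 1000/(12900/179) − 10 = 500/129 in ≈ 3.876 in
Initial abstraction Ia = S/5 = (500/129)/5 = 100/129 ≈ 0.775 in
Excess rainfall: 3.160 − 0.775 = 2.385 in; P > Ia so Q > 0
Q: (7691/3225)² ÷ (20191/3225) = 59151481/65115975 in (≈ 0.908 in)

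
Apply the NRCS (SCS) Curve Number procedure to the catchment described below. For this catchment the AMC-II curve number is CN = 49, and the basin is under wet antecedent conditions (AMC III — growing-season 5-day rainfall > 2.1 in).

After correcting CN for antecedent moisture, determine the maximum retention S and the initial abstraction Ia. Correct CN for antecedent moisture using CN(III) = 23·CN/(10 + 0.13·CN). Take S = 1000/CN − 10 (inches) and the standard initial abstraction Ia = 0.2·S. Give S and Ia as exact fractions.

S = 5100/1127 in ≈ 4.525 in; Ia = 1020/1127 in ≈ 0.905 in

Adjust CN=49 to AMC III: 23·49/(10 + 0.13·49) → 1127 ÷ (1637/100) = 112700/1637 ≈ 68.845
Retention S: 1000/CN − 10 with CN=68.845 → S = 5100/1127 ≈ 4.525 in
Ia = 0.2S: 0.2·4.525 = 0.905 in (exactly 1020/1127)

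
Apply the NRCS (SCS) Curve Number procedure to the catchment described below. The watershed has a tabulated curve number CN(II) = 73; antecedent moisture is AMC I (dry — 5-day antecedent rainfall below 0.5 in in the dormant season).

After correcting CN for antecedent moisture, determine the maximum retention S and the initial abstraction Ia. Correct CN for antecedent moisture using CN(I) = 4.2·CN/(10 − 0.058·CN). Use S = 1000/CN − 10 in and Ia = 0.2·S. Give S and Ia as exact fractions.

Dry (AMC I): CN(I) = 4.2·73/(10 − 0.058·73) = (1533/5)/(2883/500) = 51100/961 ≈ 53.174
Max retention: S = 1000/(51100/961) − 10 = 4500/511 in (≈ 8.806 in)
Ia = 0.2·(4500/511) = 900/511 in ≈ 1.761 in

S = 4500/511 in ≈ 8.806 in; Ia = 900/511 in ≈ 1.761 in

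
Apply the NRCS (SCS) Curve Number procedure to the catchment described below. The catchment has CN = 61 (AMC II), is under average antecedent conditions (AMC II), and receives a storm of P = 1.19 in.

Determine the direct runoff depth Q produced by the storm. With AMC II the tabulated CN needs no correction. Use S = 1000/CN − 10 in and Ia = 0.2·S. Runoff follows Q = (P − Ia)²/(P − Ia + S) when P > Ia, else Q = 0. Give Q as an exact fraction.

AMC II — tabulated CN = 61 applies directly.
Retention S: 1000/CN − 10 with CN=61.000 → S = 390/61 ≈ 6.393 in
Ia = 0.2S: 0.2·6.393 = 1.279 in (exactly 78/61)
P = 1.190 ≤ Ia = 1.279 in: entire storm abstracted, Q = 0.

Q = 0 in ≈ 0.000 in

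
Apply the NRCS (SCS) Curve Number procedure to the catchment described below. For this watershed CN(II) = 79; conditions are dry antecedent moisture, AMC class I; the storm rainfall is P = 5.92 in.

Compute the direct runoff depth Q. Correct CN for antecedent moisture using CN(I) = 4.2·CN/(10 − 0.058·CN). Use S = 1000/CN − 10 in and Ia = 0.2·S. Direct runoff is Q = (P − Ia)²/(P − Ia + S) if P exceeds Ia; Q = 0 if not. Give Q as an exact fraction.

Q = 21123216/10710425 in ≈ 1.972 in

CN(I) from CN(II)=79: (4.2·79)/(10 − 0.058·79) = 7900/129 ≈ 61.240
S = 1000/(7900/129) − 10 = 500/79 in ≈ 6.329 in
Initial abstraction Ia = S/5 = (500/79)/5 = 100/79 ≈ 1.266 in
Excess rainfall: 5.920 − 1.266 = 4.654 in; P > Ia so Q > 0
Q: (9192/1975)² ÷ (21692/1975) = 21123216/10710425 in (≈ 1.972 in)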